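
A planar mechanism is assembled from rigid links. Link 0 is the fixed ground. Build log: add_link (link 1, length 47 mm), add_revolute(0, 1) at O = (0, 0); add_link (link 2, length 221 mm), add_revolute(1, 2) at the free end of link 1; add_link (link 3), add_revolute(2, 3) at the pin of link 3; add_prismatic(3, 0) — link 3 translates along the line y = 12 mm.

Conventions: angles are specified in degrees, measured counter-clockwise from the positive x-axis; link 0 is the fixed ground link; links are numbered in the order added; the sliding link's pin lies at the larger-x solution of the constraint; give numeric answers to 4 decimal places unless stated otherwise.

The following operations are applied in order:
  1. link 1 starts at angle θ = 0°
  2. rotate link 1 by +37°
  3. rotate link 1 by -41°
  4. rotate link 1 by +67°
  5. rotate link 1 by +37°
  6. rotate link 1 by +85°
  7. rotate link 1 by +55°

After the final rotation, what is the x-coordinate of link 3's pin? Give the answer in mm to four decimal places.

geometry: r = 47 mm, L = 221 mm, e = 12 mm; θ starts at 0°
rotate link 1 by +37°: θ ← 0° +37° = 37°
rotate link 1 by -41°: θ ← 37° -41° = -4°
rotate link 1 by +67°: θ ← -4° +67° = 63°
rotate link 1 by +37°: θ ← 63° +37° = 100°
rotate link 1 by +85°: θ ← 100° +85° = 185°
rotate link 1 by +55°: θ ← 185° +55° = 240°
crank pin P = (r cos θ, r sin θ) = (-23.500000, -40.703194)
h = r sin θ − e = -40.703194 − 12 = -52.703194
x = r cos θ + √(L² − h²) = -23.500000 + 214.623795 = 191.123795

191.1238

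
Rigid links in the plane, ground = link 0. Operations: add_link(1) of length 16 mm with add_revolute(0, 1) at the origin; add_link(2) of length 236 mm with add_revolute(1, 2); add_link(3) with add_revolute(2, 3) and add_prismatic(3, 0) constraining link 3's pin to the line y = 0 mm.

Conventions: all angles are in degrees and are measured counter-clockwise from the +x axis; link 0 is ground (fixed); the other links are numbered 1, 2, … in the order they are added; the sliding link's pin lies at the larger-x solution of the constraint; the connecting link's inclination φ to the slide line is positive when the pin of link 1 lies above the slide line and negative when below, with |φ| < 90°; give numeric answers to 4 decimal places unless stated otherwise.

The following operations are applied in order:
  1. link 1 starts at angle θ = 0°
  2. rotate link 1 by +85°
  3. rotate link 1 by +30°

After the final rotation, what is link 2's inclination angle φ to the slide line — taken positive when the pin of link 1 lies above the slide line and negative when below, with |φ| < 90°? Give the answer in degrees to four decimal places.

geometry: r = 16 mm, L = 236 mm, e = 0 mm; θ starts at 0°
rotate link 1 by +85°: θ ← 0° +85° = 85°
rotate link 1 by +30°: θ ← 85° +30° = 115°
h = r sin θ − e = 14.500925 − 0 = 14.500925
sin φ = h / L = 14.500925 / 236 = 0.06144460
φ = arcsin(0.06144460) = 3.522735°

3.5227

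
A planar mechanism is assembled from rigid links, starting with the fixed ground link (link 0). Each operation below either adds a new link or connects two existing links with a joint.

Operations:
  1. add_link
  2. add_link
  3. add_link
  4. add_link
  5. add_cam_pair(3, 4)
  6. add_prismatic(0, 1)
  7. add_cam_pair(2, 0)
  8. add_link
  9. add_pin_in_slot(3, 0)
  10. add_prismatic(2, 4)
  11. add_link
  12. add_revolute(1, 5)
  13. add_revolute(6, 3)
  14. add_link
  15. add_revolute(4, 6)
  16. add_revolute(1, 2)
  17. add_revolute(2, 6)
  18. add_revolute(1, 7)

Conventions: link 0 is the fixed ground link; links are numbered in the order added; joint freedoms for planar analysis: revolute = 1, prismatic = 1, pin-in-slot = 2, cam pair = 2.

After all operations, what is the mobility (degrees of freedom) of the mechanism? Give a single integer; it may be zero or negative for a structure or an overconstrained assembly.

(L,J1,J2)=(1,0,0); link0 fixed
link1: (2,0,0)
link2: (3,0,0)
link3: (4,0,0)
link4: (5,0,0)
C 3-4 [J2]: (5,0,1)
P 0-1 [J1]: (5,1,1)
C 2-0 [J2]: (5,1,2)
link5: (6,1,2)
PS 3-0 [J2]: (6,1,3)
P 2-4 [J1]: (6,2,3)
link6: (7,2,3)
R 1-5 [J1]: (7,3,3)
R 6-3 [J1]: (7,4,3)
link7: (8,4,3)
R 4-6 [J1]: (8,5,3)
R 1-2 [J1]: (8,6,3)
R 2-6 [J1]: (8,7,3)
R 1-7 [J1]: (8,8,3)
Grübler: 3·7 − 2·8 − 3 = 2

M = 2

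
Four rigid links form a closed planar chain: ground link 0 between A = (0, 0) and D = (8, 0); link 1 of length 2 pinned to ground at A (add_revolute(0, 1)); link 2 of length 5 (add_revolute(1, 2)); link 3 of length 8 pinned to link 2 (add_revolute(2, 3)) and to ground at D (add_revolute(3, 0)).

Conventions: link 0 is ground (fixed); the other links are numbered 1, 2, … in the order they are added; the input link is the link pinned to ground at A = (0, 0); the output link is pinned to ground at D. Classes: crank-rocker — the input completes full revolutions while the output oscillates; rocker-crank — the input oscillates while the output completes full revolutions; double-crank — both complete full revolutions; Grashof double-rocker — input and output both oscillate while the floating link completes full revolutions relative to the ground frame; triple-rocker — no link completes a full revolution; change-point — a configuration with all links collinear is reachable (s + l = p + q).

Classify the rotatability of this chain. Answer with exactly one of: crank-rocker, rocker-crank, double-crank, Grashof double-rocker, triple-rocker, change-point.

lengths: ground=8, input=2, coupler=5, output=8
sorted: s=2 (shortest), l=8 (longest), p+q=13
s + l = 10 vs p + q = 13
s + l < p + q (Grashof) with shortest = input link → crank-rocker

crank-rocker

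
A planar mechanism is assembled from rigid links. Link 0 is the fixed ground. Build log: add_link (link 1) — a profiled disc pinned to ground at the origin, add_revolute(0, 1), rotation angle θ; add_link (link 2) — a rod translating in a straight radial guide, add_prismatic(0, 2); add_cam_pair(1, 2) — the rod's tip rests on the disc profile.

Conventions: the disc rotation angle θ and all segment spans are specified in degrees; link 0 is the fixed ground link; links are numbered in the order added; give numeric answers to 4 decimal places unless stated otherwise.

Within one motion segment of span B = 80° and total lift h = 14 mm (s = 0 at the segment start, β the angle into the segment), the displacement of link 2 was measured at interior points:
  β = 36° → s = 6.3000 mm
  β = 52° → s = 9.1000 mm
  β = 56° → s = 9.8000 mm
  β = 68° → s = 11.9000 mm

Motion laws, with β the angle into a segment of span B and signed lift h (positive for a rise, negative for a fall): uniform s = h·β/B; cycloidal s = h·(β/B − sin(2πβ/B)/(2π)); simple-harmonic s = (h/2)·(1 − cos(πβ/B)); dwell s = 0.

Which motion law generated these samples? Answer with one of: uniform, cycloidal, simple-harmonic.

candidates at β/B = r: uniform s = h·r (linear in β); cycloidal s = h·(r − sin(2πr)/(2π)); simple-harmonic s = (h/2)(1 − cos(πr))
β=36°: printed 6.3000 | uniform 6.3000, cycloidal 5.6115, simple-harmonic 5.9050
β=52°: printed 9.1000 | uniform 9.1000, cycloidal 10.9026, simple-harmonic 10.1779
β=56°: printed 9.8000 | uniform 9.8000, cycloidal 11.9191, simple-harmonic 11.1145
β=68°: printed 11.9000 | uniform 11.9000, cycloidal 13.7026, simple-harmonic 13.2370
only one law matches every sample → uniform

uniform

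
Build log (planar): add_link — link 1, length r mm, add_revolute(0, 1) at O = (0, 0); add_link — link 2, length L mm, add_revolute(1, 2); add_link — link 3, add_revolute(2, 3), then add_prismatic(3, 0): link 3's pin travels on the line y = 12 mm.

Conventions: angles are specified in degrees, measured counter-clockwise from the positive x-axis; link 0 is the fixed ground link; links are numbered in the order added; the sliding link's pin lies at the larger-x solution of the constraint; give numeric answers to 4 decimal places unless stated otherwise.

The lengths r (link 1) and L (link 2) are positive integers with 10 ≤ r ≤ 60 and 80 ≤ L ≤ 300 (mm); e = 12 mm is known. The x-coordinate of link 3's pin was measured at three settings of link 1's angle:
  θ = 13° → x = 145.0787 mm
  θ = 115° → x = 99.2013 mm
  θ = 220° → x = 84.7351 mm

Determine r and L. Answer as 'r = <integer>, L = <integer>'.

constraint per measurement: (x − r cos θ)² + (r sin θ − e)² = L²
subtracting the θ₁ and θ₂ equations cancels the r² and L² terms:
r = (x₁² − x₂²) / (2[(x₁cos θ₁ + e sin θ₁) − (x₂cos θ₂ + e sin θ₂)]) = 32.0000 → r = 32
L² = (x₁ − r cos θ₁)² + (r sin θ₁ − e)² = 12996.0049 → L = 114.0000 → L = 114
check at θ₃=220°: x = 84.7351 (printed 84.7351) ✓

r = 32, L = 114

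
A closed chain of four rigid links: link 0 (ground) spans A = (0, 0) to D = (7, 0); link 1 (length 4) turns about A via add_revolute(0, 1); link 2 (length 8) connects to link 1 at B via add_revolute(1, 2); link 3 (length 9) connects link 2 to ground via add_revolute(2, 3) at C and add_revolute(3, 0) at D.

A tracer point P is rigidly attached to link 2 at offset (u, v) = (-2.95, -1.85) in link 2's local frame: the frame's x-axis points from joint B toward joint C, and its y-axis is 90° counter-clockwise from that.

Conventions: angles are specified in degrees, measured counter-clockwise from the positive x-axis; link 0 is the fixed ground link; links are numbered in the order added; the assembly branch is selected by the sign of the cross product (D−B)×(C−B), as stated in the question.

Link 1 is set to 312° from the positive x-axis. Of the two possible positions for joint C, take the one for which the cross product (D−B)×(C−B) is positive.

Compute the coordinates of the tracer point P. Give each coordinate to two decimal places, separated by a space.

A=(0,0), D=(7.00,0)
B = A + 4.00·(cos312°, sin312°) = (2.6765, -2.9726)
|BD| = 5.2468
circle(B,8.00) ∩ circle(D,9.00): a=1.0033, h=7.9368
  candidates: C₊=(-0.9933,4.1360) cross=41.643; C₋=(7.9999,-8.9443) cross=-41.643
  branch + wants cross > 0 → take C=(-0.9933,4.1360) (cross=41.643)
ex = (C−B)/|BC| = (-0.4587,0.8886); ey = (-0.8886,-0.4587)
P = B + -2.95·ex + -1.85·ey = (5.6736,-4.7452)

5.67 -4.75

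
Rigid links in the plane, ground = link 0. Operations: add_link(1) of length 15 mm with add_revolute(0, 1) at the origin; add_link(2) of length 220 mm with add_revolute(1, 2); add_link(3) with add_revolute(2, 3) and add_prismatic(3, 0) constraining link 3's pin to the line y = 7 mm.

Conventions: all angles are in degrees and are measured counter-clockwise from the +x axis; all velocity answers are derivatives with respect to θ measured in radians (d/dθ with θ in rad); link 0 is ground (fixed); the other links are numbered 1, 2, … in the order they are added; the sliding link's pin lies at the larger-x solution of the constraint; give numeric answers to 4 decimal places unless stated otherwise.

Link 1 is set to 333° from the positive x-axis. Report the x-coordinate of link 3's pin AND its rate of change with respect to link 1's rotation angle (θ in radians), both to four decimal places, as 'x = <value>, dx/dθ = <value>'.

geometry: r = 15 mm, L = 220 mm, e = 7 mm
crank pin P = (r cos θ, r sin θ) = (13.365098, -6.809857)
h = r sin θ − e = -6.809857 − 7 = -13.809857
x = r cos θ + √(L² − h²) = 13.365098 + 219.566135 = 232.931233
dx/dθ = −r sin θ − h·r cos θ/√(L² − h²) (θ in radians; h = -13.809857) = 7.650470

x = 232.9312, dx/dθ = 7.6505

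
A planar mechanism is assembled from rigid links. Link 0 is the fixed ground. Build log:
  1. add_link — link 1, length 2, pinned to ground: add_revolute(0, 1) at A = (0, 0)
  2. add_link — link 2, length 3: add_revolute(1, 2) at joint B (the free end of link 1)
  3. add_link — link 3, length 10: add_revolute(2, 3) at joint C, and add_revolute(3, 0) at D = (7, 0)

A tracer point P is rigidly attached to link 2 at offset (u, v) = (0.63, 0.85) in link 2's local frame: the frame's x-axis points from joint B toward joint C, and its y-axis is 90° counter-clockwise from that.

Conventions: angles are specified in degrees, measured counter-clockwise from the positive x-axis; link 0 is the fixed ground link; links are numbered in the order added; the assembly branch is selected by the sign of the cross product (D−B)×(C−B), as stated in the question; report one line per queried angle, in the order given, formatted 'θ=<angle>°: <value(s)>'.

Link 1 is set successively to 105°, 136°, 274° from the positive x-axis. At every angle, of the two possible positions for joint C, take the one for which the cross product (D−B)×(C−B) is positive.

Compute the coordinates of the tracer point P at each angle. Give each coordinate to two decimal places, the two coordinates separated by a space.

A=(0,0), D=(7.00,0)
θ=105°: B = A + 2.00·(cos105°, sin105°) = (-0.5176, 1.9319)
θ=105°: |BD| = 7.7619
θ=105°: circle(B,3.00) ∩ circle(D,10.00): a=-1.9810, h=2.2529
θ=105°:   candidates: C₊=(-1.8756,4.6069) cross=17.487; C₋=(-2.9970,0.2429) cross=-17.487
θ=105°:   branch + wants cross > 0 → take C=(-1.8756,4.6069) (cross=17.487)
θ=105°: ex = (C−B)/|BC| = (-0.4527,0.8917); ey = (-0.8917,-0.4527)
θ=105°: P = B + 0.63·ex + 0.85·ey = (-1.5607,2.1089)
θ=136°: B = A + 2.00·(cos136°, sin136°) = (-1.4387, 1.3893)
θ=136°: |BD| = 8.5523
θ=136°: circle(B,3.00) ∩ circle(D,10.00): a=-1.0441, h=2.8125
θ=136°:   candidates: C₊=(-2.0120,4.3340) cross=24.053; C₋=(-2.9258,-1.2162) cross=-24.053
θ=136°:   branch + wants cross > 0 → take C=(-2.0120,4.3340) (cross=24.053)
θ=136°: ex = (C−B)/|BC| = (-0.1911,0.9816); ey = (-0.9816,-0.1911)
θ=136°: P = B + 0.63·ex + 0.85·ey = (-2.3934,1.8453)
θ=274°: B = A + 2.00·(cos274°, sin274°) = (0.1395, -1.9951)
θ=274°: |BD| = 7.1447
θ=274°: circle(B,3.00) ∩ circle(D,10.00): a=-2.7960, h=1.0874
θ=274°:   candidates: C₊=(-2.8489,-1.7318) cross=7.769; C₋=(-2.2416,-3.8200) cross=-7.769
θ=274°:   branch + wants cross > 0 → take C=(-2.8489,-1.7318) (cross=7.769)
θ=274°: ex = (C−B)/|BC| = (-0.9961,0.0878); ey = (-0.0878,-0.9961)
θ=274°: P = B + 0.63·ex + 0.85·ey = (-0.5627,-2.7865)

θ=105°: -1.56 2.11
θ=136°: -2.39 1.85
θ=274°: -0.56 -2.79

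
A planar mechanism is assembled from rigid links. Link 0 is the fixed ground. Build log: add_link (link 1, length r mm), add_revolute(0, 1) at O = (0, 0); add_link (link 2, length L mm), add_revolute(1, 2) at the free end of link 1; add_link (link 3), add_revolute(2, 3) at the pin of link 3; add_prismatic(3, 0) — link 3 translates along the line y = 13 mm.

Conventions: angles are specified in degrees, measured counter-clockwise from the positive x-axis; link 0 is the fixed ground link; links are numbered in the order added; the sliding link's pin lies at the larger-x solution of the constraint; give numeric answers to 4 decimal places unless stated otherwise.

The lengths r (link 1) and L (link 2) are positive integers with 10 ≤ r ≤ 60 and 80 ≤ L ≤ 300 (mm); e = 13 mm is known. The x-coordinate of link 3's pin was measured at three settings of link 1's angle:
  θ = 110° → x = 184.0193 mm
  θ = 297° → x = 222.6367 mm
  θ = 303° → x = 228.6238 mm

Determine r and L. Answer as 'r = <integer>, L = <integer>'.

constraint per measurement: (x − r cos θ)² + (r sin θ − e)² = L²
subtracting the θ₁ and θ₂ equations cancels the r² and L² terms:
r = (x₁² − x₂²) / (2[(x₁cos θ₁ + e sin θ₁) − (x₂cos θ₂ + e sin θ₂)]) = 56.0000 → r = 56
L² = (x₁ − r cos θ₁)² + (r sin θ₁ − e)² = 42849.0007 → L = 207.0000 → L = 207
check at θ₃=303°: x = 228.6238 (printed 228.6238) ✓

r = 56, L = 207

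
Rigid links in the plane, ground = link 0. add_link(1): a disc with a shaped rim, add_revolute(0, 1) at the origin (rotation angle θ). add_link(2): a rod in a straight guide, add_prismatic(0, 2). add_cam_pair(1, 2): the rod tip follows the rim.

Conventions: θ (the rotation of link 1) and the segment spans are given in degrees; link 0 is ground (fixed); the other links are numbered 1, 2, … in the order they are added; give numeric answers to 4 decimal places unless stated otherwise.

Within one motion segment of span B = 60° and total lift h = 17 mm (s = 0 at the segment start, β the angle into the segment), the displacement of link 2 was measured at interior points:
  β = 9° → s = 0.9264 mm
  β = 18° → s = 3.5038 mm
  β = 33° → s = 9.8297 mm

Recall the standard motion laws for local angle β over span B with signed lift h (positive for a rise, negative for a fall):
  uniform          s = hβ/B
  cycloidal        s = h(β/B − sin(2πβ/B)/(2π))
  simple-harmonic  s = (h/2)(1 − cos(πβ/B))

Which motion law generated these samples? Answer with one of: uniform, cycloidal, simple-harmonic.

candidates at β/B = r: uniform s = h·r (linear in β); cycloidal s = h·(r − sin(2πr)/(2π)); simple-harmonic s = (h/2)(1 − cos(πr))
β=9°: printed 0.9264 | uniform 2.5500, cycloidal 0.3611, simple-harmonic 0.9264
β=18°: printed 3.5038 | uniform 5.1000, cycloidal 2.5268, simple-harmonic 3.5038
β=33°: printed 9.8297 | uniform 9.3500, cycloidal 10.1861, simple-harmonic 9.8297
only one law matches every sample → simple-harmonic

simple-harmonic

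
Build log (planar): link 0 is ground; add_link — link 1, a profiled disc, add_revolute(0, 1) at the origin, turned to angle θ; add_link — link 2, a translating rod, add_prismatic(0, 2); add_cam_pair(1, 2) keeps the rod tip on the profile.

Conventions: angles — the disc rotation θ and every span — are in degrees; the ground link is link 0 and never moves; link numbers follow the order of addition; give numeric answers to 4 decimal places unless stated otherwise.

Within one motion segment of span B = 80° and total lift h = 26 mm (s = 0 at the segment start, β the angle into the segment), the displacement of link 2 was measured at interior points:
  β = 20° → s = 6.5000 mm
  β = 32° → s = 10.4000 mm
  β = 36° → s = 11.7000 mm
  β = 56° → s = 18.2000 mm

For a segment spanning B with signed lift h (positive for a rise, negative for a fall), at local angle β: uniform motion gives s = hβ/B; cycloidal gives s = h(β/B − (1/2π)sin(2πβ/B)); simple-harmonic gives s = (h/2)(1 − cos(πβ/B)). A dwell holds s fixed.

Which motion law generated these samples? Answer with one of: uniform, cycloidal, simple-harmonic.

candidates at β/B = r: uniform s = h·r (linear in β); cycloidal s = h·(r − sin(2πr)/(2π)); simple-harmonic s = (h/2)(1 − cos(πr))
β=20°: printed 6.5000 | uniform 6.5000, cycloidal 2.3620, simple-harmonic 3.8076
β=32°: printed 10.4000 | uniform 10.4000, cycloidal 7.9677, simple-harmonic 8.9828
β=36°: printed 11.7000 | uniform 11.7000, cycloidal 10.4213, simple-harmonic 10.9664
β=56°: printed 18.2000 | uniform 18.2000, cycloidal 22.1355, simple-harmonic 20.6412
only one law matches every sample → uniform

uniform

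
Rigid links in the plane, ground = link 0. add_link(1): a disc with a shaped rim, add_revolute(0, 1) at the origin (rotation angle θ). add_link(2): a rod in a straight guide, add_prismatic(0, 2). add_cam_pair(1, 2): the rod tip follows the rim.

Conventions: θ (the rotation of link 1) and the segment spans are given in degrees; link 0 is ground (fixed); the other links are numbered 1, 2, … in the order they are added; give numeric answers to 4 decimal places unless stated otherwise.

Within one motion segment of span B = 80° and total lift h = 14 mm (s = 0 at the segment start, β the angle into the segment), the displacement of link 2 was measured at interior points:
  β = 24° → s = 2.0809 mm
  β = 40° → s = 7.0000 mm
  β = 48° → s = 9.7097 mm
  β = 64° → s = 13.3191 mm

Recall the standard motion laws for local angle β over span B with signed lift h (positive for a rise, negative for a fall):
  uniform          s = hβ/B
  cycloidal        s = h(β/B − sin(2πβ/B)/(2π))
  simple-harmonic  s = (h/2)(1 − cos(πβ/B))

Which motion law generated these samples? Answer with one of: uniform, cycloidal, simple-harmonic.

candidates at β/B = r: uniform s = h·r (linear in β); cycloidal s = h·(r − sin(2πr)/(2π)); simple-harmonic s = (h/2)(1 − cos(πr))
β=24°: printed 2.0809 | uniform 4.2000, cycloidal 2.0809, simple-harmonic 2.8855
β=40°: printed 7.0000 | uniform 7.0000, cycloidal 7.0000, simple-harmonic 7.0000
β=48°: printed 9.7097 | uniform 8.4000, cycloidal 9.7097, simple-harmonic 9.1631
β=64°: printed 13.3191 | uniform 11.2000, cycloidal 13.3191, simple-harmonic 12.6631
only one law matches every sample → cycloidal

cycloidal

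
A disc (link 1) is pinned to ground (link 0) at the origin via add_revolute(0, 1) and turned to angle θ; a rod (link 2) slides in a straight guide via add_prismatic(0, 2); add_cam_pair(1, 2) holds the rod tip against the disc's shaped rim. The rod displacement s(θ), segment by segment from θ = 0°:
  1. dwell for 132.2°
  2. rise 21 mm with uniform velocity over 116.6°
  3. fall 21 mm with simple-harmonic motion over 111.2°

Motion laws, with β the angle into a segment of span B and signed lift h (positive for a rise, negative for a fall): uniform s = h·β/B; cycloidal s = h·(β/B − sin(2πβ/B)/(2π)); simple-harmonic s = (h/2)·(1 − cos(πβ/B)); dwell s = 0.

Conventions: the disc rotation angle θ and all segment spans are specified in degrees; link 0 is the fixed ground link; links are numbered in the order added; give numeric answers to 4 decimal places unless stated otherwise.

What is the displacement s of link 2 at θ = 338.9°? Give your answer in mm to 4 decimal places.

segment 1 (0° to 132.2°, dwell): s unchanged at 0.0000
segment 2 (132.2° to 248.8°, uniform, h = 21) is passed completely: s = 0.0000 + (21) = 21.0000
θ = 338.9° falls in segment 3 (248.8° to 360°, simple-harmonic, h = -21): β = 338.9 − 248.8 = 90.1°, B = 111.2°; Δs = -21/2·(1 − cos(π·0.8103)) = -19.1890; s = 21.0000 − 19.1890 = 1.8110

1.8110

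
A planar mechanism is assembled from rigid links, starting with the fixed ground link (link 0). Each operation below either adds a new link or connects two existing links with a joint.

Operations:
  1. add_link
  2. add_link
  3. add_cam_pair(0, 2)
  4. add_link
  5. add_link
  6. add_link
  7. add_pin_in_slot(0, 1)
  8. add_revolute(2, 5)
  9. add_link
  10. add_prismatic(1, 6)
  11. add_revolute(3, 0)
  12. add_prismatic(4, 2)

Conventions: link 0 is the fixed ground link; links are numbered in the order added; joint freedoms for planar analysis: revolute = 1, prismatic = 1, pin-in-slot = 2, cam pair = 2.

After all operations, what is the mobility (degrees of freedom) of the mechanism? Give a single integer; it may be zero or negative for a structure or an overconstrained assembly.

(L,J1,J2)=(1,0,0); link0 fixed
link1: (2,0,0)
link2: (3,0,0)
C 0-2 [J2]: (3,0,1)
link3: (4,0,1)
link4: (5,0,1)
link5: (6,0,1)
PS 0-1 [J2]: (6,0,2)
R 2-5 [J1]: (6,1,2)
link6: (7,1,2)
P 1-6 [J1]: (7,2,2)
R 3-0 [J1]: (7,3,2)
P 4-2 [J1]: (7,4,2)
Grübler: 3·6 − 2·4 − 2 = 8

M = 8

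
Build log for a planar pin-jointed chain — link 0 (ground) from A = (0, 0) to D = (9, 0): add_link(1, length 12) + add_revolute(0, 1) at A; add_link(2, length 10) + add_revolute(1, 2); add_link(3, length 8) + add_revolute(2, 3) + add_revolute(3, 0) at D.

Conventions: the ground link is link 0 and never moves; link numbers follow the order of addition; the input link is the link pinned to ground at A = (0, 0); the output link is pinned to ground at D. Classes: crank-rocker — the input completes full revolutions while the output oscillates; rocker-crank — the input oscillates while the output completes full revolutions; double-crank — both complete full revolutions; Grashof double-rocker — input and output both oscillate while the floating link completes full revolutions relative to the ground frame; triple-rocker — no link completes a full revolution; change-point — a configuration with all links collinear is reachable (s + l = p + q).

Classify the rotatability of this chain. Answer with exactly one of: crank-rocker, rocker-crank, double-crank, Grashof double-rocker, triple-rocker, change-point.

lengths: ground=9, input=12, coupler=10, output=8
sorted: s=8 (shortest), l=12 (longest), p+q=19
s + l = 20 vs p + q = 19
s + l > p + q → non-Grashof → no link fully rotates → triple-rocker

triple-rocker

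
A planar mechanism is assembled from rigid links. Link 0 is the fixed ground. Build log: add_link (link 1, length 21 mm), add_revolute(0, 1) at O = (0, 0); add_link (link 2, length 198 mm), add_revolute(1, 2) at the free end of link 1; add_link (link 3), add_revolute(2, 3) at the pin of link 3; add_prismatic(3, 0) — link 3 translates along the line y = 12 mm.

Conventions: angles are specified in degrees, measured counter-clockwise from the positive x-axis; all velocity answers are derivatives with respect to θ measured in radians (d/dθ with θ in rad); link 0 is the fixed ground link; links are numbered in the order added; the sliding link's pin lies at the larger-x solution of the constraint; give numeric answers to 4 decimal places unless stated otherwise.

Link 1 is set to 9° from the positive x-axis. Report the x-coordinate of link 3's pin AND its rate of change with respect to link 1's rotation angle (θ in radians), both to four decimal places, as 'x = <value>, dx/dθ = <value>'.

geometry: r = 21 mm, L = 198 mm, e = 12 mm
crank pin P = (r cos θ, r sin θ) = (20.741455, 3.285124)
h = r sin θ − e = 3.285124 − 12 = -8.714876
x = r cos θ + √(L² − h²) = 20.741455 + 197.808116 = 218.549572
dx/dθ = −r sin θ − h·r cos θ/√(L² − h²) (θ in radians; h = -8.714876) = -2.371313

x = 218.5496, dx/dθ = -2.3713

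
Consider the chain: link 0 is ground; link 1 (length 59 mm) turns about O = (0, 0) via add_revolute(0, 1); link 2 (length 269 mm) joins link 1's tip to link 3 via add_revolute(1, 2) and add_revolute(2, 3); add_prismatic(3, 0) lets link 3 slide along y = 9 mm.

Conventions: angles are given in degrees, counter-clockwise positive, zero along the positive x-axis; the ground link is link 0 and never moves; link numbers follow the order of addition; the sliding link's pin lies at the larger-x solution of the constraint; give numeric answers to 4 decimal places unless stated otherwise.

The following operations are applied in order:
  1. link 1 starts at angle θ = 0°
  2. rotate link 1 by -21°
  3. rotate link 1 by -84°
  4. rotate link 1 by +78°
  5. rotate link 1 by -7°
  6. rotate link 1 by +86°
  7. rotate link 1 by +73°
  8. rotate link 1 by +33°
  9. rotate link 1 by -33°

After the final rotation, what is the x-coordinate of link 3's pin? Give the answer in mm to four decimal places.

geometry: r = 59 mm, L = 269 mm, e = 9 mm; θ starts at 0°
rotate link 1 by -21°: θ ← 0° -21° = -21°
rotate link 1 by -84°: θ ← -21° -84° = -105°
rotate link 1 by +78°: θ ← -105° +78° = -27°
rotate link 1 by -7°: θ ← -27° -7° = -34°
rotate link 1 by +86°: θ ← -34° +86° = 52°
rotate link 1 by +73°: θ ← 52° +73° = 125°
rotate link 1 by +33°: θ ← 125° +33° = 158°
rotate link 1 by -33°: θ ← 158° -33° = 125°
crank pin P = (r cos θ, r sin θ) = (-33.841010, 48.329971)
h = r sin θ − e = 48.329971 − 9 = 39.329971
x = r cos θ + √(L² − h²) = -33.841010 + 266.109288 = 232.268279

232.2683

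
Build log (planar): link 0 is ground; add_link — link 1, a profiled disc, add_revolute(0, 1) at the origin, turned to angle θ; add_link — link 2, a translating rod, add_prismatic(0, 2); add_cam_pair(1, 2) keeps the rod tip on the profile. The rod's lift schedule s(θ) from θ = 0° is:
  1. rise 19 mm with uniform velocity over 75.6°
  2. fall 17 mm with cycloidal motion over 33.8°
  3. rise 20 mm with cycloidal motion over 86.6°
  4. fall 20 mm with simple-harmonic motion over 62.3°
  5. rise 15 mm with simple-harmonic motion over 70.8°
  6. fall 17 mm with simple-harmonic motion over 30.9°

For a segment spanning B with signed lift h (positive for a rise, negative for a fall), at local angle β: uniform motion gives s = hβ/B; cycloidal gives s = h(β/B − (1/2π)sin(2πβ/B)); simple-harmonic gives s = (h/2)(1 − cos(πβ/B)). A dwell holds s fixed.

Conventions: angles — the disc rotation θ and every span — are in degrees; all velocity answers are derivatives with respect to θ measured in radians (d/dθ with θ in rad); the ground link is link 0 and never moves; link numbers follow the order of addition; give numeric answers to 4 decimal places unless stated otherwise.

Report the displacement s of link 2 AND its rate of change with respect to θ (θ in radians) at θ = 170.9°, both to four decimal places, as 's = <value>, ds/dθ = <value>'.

seg 1 [0°–75.6°] uniform, h=19: full span → s += 19 → s = 19.0000
seg 2 [75.6°–109.4°] cycloidal, h=-17: full span → s += -17 → s = 2.0000
seg 3 [109.4°–196°] cycloidal, h=20: θ=170.9° here. β=61.5, B=86.6. 20·(0.7102 − sin(2π·0.7102)/(2π)) = 17.2871 → s = 19.2871
velocity in seg [109.4°–196°] (cycloidal), θ in radians: β = 61.5° = 1.0734 rad, B = 86.6° = 1.5115 rad; ds/dθ = (h/B)(1 − cos(2πβ/B)) = (20/1.5115)(1 − cos(2π·0.7102)) = 16.509996 mm/rad

s = 19.2871, ds/dθ = 16.5100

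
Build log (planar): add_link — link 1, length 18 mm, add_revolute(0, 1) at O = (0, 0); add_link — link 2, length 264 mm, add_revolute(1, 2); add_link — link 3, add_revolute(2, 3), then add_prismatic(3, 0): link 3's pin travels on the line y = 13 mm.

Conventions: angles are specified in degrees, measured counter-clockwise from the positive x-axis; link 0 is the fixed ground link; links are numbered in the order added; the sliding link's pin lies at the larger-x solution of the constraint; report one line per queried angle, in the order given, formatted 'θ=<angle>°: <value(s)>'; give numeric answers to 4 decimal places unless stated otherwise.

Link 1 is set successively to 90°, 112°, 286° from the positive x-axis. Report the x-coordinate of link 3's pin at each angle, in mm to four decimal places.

geometry: r = 18 mm, L = 264 mm, e = 13 mm
θ=90°: crank pin P = (r cos θ, r sin θ) = (0.000000, 18.000000)
θ=90°: h = r sin θ − e = 18.000000 − 13 = 5.000000
θ=90°: x = r cos θ + √(L² − h²) = 0.000000 + 263.952647 = 263.952647
θ=112°: crank pin P = (r cos θ, r sin θ) = (-6.742919, 16.689309)
θ=112°: h = r sin θ − e = 16.689309 − 13 = 3.689309
θ=112°: x = r cos θ + √(L² − h²) = -6.742919 + 263.974220 = 257.231302
θ=286°: crank pin P = (r cos θ, r sin θ) = (4.961472, -17.302711)
θ=286°: h = r sin θ − e = -17.302711 − 13 = -30.302711
θ=286°: x = r cos θ + √(L² − h²) = 4.961472 + 262.255116 = 267.216588

θ=90°: 263.9526
θ=112°: 257.2313
θ=286°: 267.2166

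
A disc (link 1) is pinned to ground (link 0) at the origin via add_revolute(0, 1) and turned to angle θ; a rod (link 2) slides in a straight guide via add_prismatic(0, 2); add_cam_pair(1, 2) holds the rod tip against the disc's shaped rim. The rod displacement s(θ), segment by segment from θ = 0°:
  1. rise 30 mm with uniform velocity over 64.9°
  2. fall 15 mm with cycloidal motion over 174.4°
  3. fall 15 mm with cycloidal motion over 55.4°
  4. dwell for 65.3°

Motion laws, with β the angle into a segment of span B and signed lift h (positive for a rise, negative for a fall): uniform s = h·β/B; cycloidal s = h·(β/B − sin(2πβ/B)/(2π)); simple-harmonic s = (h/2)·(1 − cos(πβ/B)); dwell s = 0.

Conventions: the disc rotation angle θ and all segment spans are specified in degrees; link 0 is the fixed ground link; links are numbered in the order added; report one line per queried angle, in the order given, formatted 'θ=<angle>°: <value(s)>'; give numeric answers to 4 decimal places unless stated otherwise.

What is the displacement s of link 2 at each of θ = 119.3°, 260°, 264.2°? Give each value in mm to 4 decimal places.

segment 1 (0° to 64.9°, uniform, h = 30) is passed completely: s = 0.0000 + (30) = 30.0000
θ = 119.3° falls in segment 2 (64.9° to 239.3°, cycloidal, h = -15): β = 119.3 − 64.9 = 54.4°, B = 174.4°; Δs = -15·(0.3119 − sin(2π·0.3119)/(2π)) = -2.4700; s = 30.0000 − 2.4700 = 27.5300
segment 2 (64.9° to 239.3°, cycloidal, h = -15) is passed completely: s = 30.0000 + (-15) = 15.0000
θ = 260° falls in segment 3 (239.3° to 294.7°, cycloidal, h = -15): β = 260 − 239.3 = 20.7°, B = 55.4°; Δs = -15·(0.3736 − sin(2π·0.3736)/(2π)) = -3.9023; s = 15.0000 − 3.9023 = 11.0977
θ = 264.2° falls in segment 3 (239.3° to 294.7°, cycloidal, h = -15): β = 264.2 − 239.3 = 24.9°, B = 55.4°; Δs = -15·(0.4495 − sin(2π·0.4495)/(2π)) = -5.9964; s = 15.0000 − 5.9964 = 9.0036

θ=119.3°: 27.5300
θ=260°: 11.0977
θ=264.2°: 9.0036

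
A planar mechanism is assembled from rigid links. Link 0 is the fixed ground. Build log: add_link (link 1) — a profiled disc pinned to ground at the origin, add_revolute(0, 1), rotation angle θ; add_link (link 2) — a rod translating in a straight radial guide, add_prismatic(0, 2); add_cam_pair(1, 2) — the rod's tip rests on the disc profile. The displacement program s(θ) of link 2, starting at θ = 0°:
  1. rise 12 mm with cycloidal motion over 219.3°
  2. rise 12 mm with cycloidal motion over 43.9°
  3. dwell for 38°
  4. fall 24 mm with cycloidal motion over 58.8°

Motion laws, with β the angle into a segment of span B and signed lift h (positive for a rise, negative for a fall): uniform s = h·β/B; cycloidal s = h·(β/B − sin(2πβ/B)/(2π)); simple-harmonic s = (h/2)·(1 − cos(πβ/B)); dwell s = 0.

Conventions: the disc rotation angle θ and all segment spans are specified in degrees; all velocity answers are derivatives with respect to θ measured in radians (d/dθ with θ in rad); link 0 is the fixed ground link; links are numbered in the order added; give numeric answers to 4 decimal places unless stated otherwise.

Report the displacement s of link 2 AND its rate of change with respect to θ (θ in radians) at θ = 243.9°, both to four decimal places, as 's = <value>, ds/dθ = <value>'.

seg 1 [0°–219.3°] cycloidal, h=12: full span → s += 12 → s = 12.0000
seg 2 [219.3°–263.2°] cycloidal, h=12: θ=243.9° here. β=24.6, B=43.9. 12·(0.5604 − sin(2π·0.5604)/(2π)) = 7.4315 → s = 19.4315
velocity in seg [219.3°–263.2°] (cycloidal), θ in radians: β = 24.6° = 0.4294 rad, B = 43.9° = 0.7662 rad; ds/dθ = (h/B)(1 − cos(2πβ/B)) = (12/0.7662)(1 − cos(2π·0.5604)) = 30.210371 mm/rad

s = 19.4315, ds/dθ = 30.2104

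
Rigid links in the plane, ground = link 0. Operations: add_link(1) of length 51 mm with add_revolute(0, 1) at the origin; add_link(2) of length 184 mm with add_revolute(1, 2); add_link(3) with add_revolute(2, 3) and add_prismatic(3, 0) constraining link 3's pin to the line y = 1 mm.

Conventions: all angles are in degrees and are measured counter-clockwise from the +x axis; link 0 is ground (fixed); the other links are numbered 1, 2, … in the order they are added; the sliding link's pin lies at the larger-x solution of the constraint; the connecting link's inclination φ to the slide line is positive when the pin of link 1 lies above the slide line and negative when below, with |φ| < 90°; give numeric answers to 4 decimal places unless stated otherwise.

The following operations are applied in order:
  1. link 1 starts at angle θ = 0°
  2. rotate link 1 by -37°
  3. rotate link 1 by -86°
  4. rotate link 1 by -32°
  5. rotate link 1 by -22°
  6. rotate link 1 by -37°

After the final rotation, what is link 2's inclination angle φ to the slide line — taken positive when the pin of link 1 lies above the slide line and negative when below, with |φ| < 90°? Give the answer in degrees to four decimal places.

geometry: r = 51 mm, L = 184 mm, e = 1 mm; θ starts at 0°
rotate link 1 by -37°: θ ← 0° -37° = -37°
rotate link 1 by -86°: θ ← -37° -86° = -123°
rotate link 1 by -32°: θ ← -123° -32° = -155°
rotate link 1 by -22°: θ ← -155° -22° = -177°
rotate link 1 by -37°: θ ← -177° -37° = -214°
h = r sin θ − e = 28.518838 − 1 = 27.518838
sin φ = h / L = 27.518838 / 184 = 0.14955890
φ = arcsin(0.14955890) = 8.601365°

8.6014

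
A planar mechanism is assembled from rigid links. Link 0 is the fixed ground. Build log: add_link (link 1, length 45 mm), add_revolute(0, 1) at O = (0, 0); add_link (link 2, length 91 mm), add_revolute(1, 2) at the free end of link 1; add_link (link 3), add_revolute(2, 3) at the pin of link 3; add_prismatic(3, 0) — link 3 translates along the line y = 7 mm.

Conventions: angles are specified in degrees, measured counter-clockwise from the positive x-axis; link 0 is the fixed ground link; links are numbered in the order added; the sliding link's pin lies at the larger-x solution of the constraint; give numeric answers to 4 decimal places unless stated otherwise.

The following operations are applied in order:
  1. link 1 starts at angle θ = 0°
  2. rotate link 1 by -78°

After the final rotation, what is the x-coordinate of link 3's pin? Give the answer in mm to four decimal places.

geometry: r = 45 mm, L = 91 mm, e = 7 mm; θ starts at 0°
rotate link 1 by -78°: θ ← 0° -78° = -78°
crank pin P = (r cos θ, r sin θ) = (9.356026, -44.016642)
h = r sin θ − e = -44.016642 − 7 = -51.016642
x = r cos θ + √(L² − h²) = 9.356026 + 75.354510 = 84.710536

84.7105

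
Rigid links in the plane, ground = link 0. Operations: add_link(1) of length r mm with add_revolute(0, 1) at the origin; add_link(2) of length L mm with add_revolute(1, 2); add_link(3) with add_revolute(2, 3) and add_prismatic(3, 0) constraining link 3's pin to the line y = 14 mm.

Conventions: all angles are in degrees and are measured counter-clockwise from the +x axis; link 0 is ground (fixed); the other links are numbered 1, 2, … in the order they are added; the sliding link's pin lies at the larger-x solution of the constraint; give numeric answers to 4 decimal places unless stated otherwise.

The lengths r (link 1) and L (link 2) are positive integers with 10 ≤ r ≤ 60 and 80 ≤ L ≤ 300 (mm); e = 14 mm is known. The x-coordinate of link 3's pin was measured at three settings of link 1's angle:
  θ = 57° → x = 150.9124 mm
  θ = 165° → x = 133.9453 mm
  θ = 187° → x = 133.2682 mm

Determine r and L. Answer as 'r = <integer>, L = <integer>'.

constraint per measurement: (x − r cos θ)² + (r sin θ − e)² = L²
subtracting the θ₁ and θ₂ equations cancels the r² and L² terms:
r = (x₁² − x₂²) / (2[(x₁cos θ₁ + e sin θ₁) − (x₂cos θ₂ + e sin θ₂)]) = 11.0000 → r = 11
L² = (x₁ − r cos θ₁)² + (r sin θ₁ − e)² = 21025.0007 → L = 145.0000 → L = 145
check at θ₃=187°: x = 133.2682 (printed 133.2682) ✓

r = 11, L = 145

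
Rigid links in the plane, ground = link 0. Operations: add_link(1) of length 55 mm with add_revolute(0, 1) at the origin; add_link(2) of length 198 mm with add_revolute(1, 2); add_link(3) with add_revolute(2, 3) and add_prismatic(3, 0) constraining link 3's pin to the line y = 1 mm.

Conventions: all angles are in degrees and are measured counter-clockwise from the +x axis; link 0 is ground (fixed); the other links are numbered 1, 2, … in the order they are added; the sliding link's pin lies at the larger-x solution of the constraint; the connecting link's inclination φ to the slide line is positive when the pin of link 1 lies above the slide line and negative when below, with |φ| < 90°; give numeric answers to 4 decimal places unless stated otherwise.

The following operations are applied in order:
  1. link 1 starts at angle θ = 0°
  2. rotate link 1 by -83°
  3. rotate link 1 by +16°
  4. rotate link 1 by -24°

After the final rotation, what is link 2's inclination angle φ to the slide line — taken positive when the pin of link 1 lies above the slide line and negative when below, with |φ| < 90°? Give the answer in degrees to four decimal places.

geometry: r = 55 mm, L = 198 mm, e = 1 mm; θ starts at 0°
rotate link 1 by -83°: θ ← 0° -83° = -83°
rotate link 1 by +16°: θ ← -83° +16° = -67°
rotate link 1 by -24°: θ ← -67° -24° = -91°
h = r sin θ − e = -54.991623 − 1 = -55.991623
sin φ = h / L = -55.991623 / 198 = -0.28278598
φ = arcsin(-0.28278598) = -16.426551°

-16.4266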